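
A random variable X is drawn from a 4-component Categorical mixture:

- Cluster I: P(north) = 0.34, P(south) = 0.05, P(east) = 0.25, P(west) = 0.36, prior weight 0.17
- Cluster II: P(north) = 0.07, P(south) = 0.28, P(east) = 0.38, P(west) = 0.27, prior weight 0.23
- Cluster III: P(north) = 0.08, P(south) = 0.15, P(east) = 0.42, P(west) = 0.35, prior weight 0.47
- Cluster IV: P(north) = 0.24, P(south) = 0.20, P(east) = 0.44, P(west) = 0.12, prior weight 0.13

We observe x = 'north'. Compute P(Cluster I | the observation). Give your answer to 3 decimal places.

P(component k | x) = π_k·f_k(x) / marginal(x), where marginal(x) = Σ_j π_j·f_j(x).
Evaluate each component's likelihood at the observed value:
  p_I = 0.34
  p_II = 0.07
  p_III = 0.08
  p_IV = 0.24
Prior × likelihood for each component:
  π_I·p_I = 0.17 × 0.34 = 0.0578
  π_II·p_II = 0.23 × 0.07 = 0.0161
  π_III·p_III = 0.47 × 0.08 = 0.0376
  π_IV·p_IV = 0.13 × 0.24 = 0.0312
Evidence: 0.0578 + 0.0161 + 0.0376 + 0.0312 = 0.1427
Responsibility of Cluster I: 0.0578 / 0.1427 ≈ 0.405

0.405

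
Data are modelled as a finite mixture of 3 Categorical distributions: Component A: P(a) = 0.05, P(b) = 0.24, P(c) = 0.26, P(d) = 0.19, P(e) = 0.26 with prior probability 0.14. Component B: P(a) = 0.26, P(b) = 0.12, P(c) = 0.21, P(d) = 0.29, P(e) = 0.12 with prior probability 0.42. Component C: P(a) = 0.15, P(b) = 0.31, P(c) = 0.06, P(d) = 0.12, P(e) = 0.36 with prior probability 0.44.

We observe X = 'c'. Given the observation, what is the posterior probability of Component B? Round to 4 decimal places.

0.5841

The responsibility of component k is w_k f_k(x) divided by Σ_j w_j f_j(x).
Component likelihoods at x = 'c':
  f_A = P(c | comp) = 0.26
  f_B = P(c | comp) = 0.21
  f_C = P(c | comp) = 0.06
Weight by the priors:
  w_A·f_A = 0.14 × 0.26 = 0.0364
  w_B·f_B = 0.42 × 0.21 = 0.0882
  w_C·f_C = 0.44 × 0.06 = 0.0264
Normaliser: 0.0364 + 0.0882 + 0.0264 = 0.151
Responsibility of Component B: 0.0882 / 0.151 ≈ 0.5841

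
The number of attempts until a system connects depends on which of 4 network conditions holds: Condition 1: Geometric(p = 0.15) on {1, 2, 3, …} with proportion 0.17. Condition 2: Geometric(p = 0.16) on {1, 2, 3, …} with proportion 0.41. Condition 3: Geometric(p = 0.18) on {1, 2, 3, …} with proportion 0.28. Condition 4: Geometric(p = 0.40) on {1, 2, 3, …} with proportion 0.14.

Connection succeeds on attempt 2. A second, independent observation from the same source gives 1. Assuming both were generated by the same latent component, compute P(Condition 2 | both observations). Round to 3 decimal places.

Posterior ∝ prior × likelihood, so P(k | x) ∝ π_k f_k(x); normalise over all components.
Since both observations come from the same component, the likelihood for component k is f_k(x₁)·f_k(x₂).
  p_1 = [0.1275] × [0.15] = 0.019125
  p_2 = [0.1344] × [0.16] = 0.021504
  p_3 = [0.1476] × [0.18] = 0.026568
  p_4 = [0.24] × [0.4] = 0.096
Weight by the priors:
  π_1·p_1 = 0.17 × 0.019125 = 0.00325125
  π_2·p_2 = 0.41 × 0.021504 = 0.00881664
  π_3·p_3 = 0.28 × 0.026568 = 0.00743904
  π_4·p_4 = 0.14 × 0.096 = 0.01344
Marginal: 0.00325125 + 0.00881664 + 0.00743904 + 0.01344 = 0.0329469
Responsibility of Condition 2: 0.00881664 / 0.0329469 ≈ 0.268

0.268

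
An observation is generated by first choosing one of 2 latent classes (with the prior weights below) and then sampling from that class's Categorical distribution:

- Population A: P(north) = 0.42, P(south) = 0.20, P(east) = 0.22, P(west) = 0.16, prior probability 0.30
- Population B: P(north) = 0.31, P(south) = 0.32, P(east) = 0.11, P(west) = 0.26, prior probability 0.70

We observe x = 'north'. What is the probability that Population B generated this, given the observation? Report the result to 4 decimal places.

The responsibility of component k is π_k f_k(x) divided by Σ_j π_j f_j(x).
Evaluate each component's likelihood at the observed value:
  f_A = P(north | comp) = 0.42
  f_B = P(north | comp) = 0.31
Prior × likelihood for each component:
  π_A·f_A = 0.30 × 0.42 = 0.126
  π_B·f_B = 0.70 × 0.31 = 0.217
Normaliser: 0.126 + 0.217 = 0.343
Responsibility of Population B: 0.217 / 0.343 ≈ 0.6327

0.6327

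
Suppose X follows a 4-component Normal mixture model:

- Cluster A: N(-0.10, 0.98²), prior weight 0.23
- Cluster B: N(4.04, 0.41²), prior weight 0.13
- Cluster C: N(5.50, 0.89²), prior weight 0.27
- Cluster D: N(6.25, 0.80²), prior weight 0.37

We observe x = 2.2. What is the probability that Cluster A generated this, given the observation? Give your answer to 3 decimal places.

0.978

The responsibility of component k is w_k f_k(x) divided by Σ_j w_j f_j(x).
Component likelihoods at x = 2.2:
  L_A = 0.0259185
  L_B = 4.11809e-05
  L_C = 0.000463578
  L_D = 1.35698e-06
Prior × likelihood for each component:
  w_A·L_A = 0.23 × 0.0259185 = 0.00596126
  w_B·L_B = 0.13 × 4.11809e-05 = 5.35351e-06
  w_C·L_C = 0.27 × 0.000463578 = 0.000125166
  w_D·L_D = 0.37 × 1.35698e-06 = 5.02083e-07
Marginal: 0.00596126 + 5.35351e-06 + 0.000125166 + 5.02083e-07 = 0.00609229
P(Cluster A | data) ≈ 0.978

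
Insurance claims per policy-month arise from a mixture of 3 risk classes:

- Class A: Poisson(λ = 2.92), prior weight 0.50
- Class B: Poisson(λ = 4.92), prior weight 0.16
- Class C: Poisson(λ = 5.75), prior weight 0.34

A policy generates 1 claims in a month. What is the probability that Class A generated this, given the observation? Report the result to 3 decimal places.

Posterior ∝ prior × likelihood, so P(k | x) ∝ π_k f_k(x); normalise over all components.
Component likelihoods at x = 1 claims:
  p_A = 0.157486
  p_B = 0.0359117
  p_C = 0.018301
Weight by the priors:
  π_A·p_A = 0.50 × 0.157486 = 0.0787432
  π_B·p_B = 0.16 × 0.0359117 = 0.00574588
  π_C·p_C = 0.34 × 0.018301 = 0.00622234
Normaliser: 0.0787432 + 0.00574588 + 0.00622234 = 0.0907114
P(Class A | x) ≈ 0.868

0.868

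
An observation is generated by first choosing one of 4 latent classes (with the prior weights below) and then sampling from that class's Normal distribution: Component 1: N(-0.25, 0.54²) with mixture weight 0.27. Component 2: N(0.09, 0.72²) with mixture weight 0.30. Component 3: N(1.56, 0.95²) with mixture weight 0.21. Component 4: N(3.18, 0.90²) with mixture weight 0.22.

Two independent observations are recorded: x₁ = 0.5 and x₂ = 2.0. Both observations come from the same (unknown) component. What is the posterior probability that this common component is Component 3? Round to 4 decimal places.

Apply Bayes' rule: the posterior for each component is proportional to its prior times its likelihood at x.
Since both observations come from the same component, the likelihood for component k is f_k(x₁)·f_k(x₂).
  p_1 = [(1/(0.54·√(2π)))·exp(−(0.5−-0.25)²/(2·0.54²)) = 0.738782·exp(-0.96451) = 0.281603] × [0.000125487] = 3.53375e-05
  p_2 = [(1/(0.72·√(2π)))·exp(−(0.5−0.09)²/(2·0.72²)) = 0.554087·exp(-0.16213) = 0.471155] × [0.0164234] = 0.00773796
  p_3 = [(1/(0.95·√(2π)))·exp(−(0.5−1.56)²/(2·0.95²)) = 0.419939·exp(-0.62249) = 0.225341] × [0.377229] = 0.0850053
  p_4 = [(1/(0.90·√(2π)))·exp(−(0.5−3.18)²/(2·0.90²)) = 0.443269·exp(-4.43358) = 0.00526245] × [0.187667] = 0.00098759
Multiply by the mixture weights:
  P(Z=1)·p_1 = 0.27 × 3.53375e-05 = 9.54112e-06
  P(Z=2)·p_2 = 0.30 × 0.00773796 = 0.00232139
  P(Z=3)·p_3 = 0.21 × 0.0850053 = 0.0178511
  P(Z=4)·p_4 = 0.22 × 0.00098759 = 0.00021727
Marginal: 9.54112e-06 + 0.00232139 + 0.0178511 + 0.00021727 = 0.0203993
P(Component 3 | x₁,x₂) ≈ 0.8751

0.8751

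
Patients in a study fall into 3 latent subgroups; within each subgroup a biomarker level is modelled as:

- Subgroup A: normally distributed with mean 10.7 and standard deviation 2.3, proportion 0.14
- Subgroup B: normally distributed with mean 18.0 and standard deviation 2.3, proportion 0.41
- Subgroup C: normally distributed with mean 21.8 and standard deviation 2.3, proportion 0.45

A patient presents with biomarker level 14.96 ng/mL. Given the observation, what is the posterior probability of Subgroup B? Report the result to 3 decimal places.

The responsibility of component k is π_k f_k(x) divided by Σ_j π_j f_j(x).
Evaluate each component's likelihood at the observed value:
  L_A = 0.0312067
  L_B = 0.0724148
  L_C = 0.00208304
Multiply by the mixture weights:
  π_A·L_A = 0.14 × 0.0312067 = 0.00436894
  π_B·L_B = 0.41 × 0.0724148 = 0.0296901
  π_C·L_C = 0.45 × 0.00208304 = 0.000937368
Evidence: 0.00436894 + 0.0296901 + 0.000937368 = 0.0349964
Responsibility of Subgroup B: 0.0296901 / 0.0349964 ≈ 0.848

0.848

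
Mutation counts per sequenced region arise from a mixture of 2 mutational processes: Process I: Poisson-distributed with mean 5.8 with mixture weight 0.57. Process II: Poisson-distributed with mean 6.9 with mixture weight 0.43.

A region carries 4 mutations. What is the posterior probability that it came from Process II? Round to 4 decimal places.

0.3347

P(component k | x) = π_k·f_k(x) / marginal(x), where marginal(x) = Σ_j π_j·f_j(x).
Evaluate each component's likelihood at the observed value:
  f_I = e^(−5.8)·5.8^4/4! = 0.142755
  f_II = e^(−6.9)·6.9^4/4! = 0.0951816
Multiply by the mixture weights:
  π_I·f_I = 0.57 × 0.142755 = 0.0813706
  π_II·f_II = 0.43 × 0.0951816 = 0.0409281
Sum: 0.0813706 + 0.0409281 = 0.122299
P(Process II | x) = 0.0409281 / 0.122299 ≈ 0.3347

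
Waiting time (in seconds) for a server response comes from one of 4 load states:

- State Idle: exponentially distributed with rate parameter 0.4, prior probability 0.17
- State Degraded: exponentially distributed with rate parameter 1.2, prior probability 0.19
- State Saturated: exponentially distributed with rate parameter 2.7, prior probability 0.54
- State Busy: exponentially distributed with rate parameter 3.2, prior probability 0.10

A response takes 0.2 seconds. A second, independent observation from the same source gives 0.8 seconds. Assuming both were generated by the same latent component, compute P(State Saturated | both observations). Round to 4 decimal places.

P(component k | x) = π_k·f_k(x) / marginal(x), where marginal(x) = Σ_j π_j·f_j(x).
Since both observations come from the same component, the likelihood for component k is f_k(x₁)·f_k(x₂).
  p_Idle = [0.4·e^(−0.4·0.2) = 0.4·e^(−0.0800) = 0.369247] × [0.29046] = 0.107251
  p_Degraded = [1.2·e^(−1.2·0.2) = 1.2·e^(−0.2400) = 0.943953] × [0.459471] = 0.43372
  p_Saturated = [2.7·e^(−2.7·0.2) = 2.7·e^(−0.5400) = 1.57342] × [0.311378] = 0.489928
  p_Busy = [3.2·e^(−3.2·0.2) = 3.2·e^(−0.6400) = 1.68734] × [0.247375] = 0.417405
Weight by the priors:
  π_Idle·p_Idle = 0.17 × 0.107251 = 0.0182327
  π_Degraded·p_Degraded = 0.19 × 0.43372 = 0.0824067
  π_Saturated·p_Saturated = 0.54 × 0.489928 = 0.264561
  π_Busy·p_Busy = 0.10 × 0.417405 = 0.0417405
Denominator: 0.0182327 + 0.0824067 + 0.264561 + 0.0417405 = 0.406941
P(State Saturated | x₁,x₂) = 0.264561 / 0.406941 ≈ 0.6501

0.6501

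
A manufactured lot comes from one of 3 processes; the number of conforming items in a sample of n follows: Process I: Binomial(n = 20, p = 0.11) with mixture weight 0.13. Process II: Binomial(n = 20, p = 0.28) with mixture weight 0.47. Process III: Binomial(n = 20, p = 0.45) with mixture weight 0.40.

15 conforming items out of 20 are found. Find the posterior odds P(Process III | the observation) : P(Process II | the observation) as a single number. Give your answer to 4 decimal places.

Posterior odds = (w_i f_i(x)) / (w_j f_j(x)); the normalising sum cancels.
Component likelihoods at x = 15 conforming items out of 20:
  p_I = 3.61646e-11
  p_II = 1.52924e-05
  p_III = 0.00490281
Posterior odds = (w_III·p_III) / (w_II·p_II) = (0.40·0.00490281) / (0.47·1.52924e-05) = 0.00196112 / 7.18745e-06 ≈ 272.8540

272.8540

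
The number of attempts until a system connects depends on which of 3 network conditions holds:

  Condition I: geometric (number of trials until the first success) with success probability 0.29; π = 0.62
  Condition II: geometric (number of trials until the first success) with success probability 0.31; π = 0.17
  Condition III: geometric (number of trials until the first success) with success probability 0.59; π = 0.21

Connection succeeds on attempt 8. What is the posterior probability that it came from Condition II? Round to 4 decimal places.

Posterior ∝ prior × likelihood, so P(k | x) ∝ w_k f_k(x); normalise over all components.
Component likelihoods at x = 8:
  f_I = 0.29·(1−0.29)^7 = 0.29·0.0909512 = 0.0263758
  f_II = 0.31·(1−0.31)^7 = 0.31·0.0744635 = 0.0230837
  f_III = 0.59·(1−0.59)^7 = 0.59·0.00194754 = 0.00114905
Unnormalised posteriors:
  w_I·f_I = 0.62 × 0.0263758 = 0.016353
  w_II·f_II = 0.17 × 0.0230837 = 0.00392423
  w_III·f_III = 0.21 × 0.00114905 = 0.000241301
Normaliser: 0.016353 + 0.00392423 + 0.000241301 = 0.0205186
So the posterior for Condition II is 0.00392423 / 0.0205186 ≈ 0.1913.

0.1913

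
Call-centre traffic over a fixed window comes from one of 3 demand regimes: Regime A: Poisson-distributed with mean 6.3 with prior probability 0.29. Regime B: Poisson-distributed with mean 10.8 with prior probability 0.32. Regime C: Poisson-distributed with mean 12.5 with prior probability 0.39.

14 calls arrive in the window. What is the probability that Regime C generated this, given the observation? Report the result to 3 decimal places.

0.623

P(component k | x) = P(Z=k)·f_k(x) / marginal(x), where marginal(x) = Σ_j P(Z=j)·f_j(x).
Evaluate each component's likelihood at the observed value:
  L_A = 0.00326817
  L_B = 0.0687296
  L_C = 0.0971965
Multiply by the mixture weights:
  P(Z=A)·L_A = 0.29 × 0.00326817 = 0.000947768
  P(Z=B)·L_B = 0.32 × 0.0687296 = 0.0219935
  P(Z=C)·L_C = 0.39 × 0.0971965 = 0.0379067
Normaliser: 0.000947768 + 0.0219935 + 0.0379067 = 0.0608479
So the posterior for Regime C is 0.0379067 / 0.0608479 ≈ 0.623.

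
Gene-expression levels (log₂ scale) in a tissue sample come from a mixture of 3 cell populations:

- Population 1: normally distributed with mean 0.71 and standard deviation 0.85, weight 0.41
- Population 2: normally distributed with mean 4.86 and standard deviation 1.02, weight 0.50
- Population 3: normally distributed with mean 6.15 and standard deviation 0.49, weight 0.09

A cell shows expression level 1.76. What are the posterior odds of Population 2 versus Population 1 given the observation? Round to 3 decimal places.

The posterior odds equal the prior odds times the likelihood ratio: (π_i/π_j)·(f_i(x)/f_j(x)).
Normal densities:
  f_1 = (1/(0.85·√(2π)))·exp(−(1.76−0.71)²/(2·0.85²)) = 0.469344·exp(-0.76298) = 0.218844
  f_2 = (1/(1.02·√(2π)))·exp(−(1.76−4.86)²/(2·1.02²)) = 0.391120·exp(-4.61842) = 0.00385973
  f_3 = (1/(0.49·√(2π)))·exp(−(1.76−6.15)²/(2·0.49²)) = 0.814168·exp(-40.13349) = 3.02665e-18
0.00192987 / 0.0897261 ≈ 0.022

0.022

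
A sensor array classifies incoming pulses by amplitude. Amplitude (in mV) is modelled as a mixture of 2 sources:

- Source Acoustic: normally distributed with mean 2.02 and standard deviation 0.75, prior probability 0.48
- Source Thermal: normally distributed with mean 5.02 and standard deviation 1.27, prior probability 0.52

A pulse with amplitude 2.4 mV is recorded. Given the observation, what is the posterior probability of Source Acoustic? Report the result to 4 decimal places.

The responsibility of component k is P(Z=k) f_k(x) divided by Σ_j P(Z=j) f_j(x).
Normal densities:
  L_Acoustic = (1/(0.75·√(2π)))·exp(−(2.4−2.02)²/(2·0.75²)) = 0.531923·exp(-0.12836) = 0.467848
  L_Thermal = (1/(1.27·√(2π)))·exp(−(2.4−5.02)²/(2·1.27²)) = 0.314128·exp(-2.12797) = 0.037406
Multiply by the mixture weights:
  P(Z=Acoustic)·L_Acoustic = 0.48 × 0.467848 = 0.224567
  P(Z=Thermal)·L_Thermal = 0.52 × 0.037406 = 0.0194511
Marginal: 0.224567 + 0.0194511 = 0.244018
P(Source Acoustic | 2.4 mV) ≈ 0.9203

0.9203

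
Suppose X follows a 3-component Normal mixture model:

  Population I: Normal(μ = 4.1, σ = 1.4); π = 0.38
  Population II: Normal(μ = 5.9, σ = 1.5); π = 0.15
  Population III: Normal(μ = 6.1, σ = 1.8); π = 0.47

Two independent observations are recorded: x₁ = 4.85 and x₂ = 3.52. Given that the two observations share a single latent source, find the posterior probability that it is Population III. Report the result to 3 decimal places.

0.195

By Bayes' theorem, P(k | x) = π_k f_k(x) / Σ_j π_j f_j(x).
Since both observations come from the same component, the likelihood for component k is f_k(x₁)·f_k(x₂).
  p_I = [(1/(1.4·√(2π)))·exp(−(4.85−4.1)²/(2·1.4²)) = 0.284959·exp(-0.14349) = 0.246867] × [0.261525] = 0.0645618
  p_II = [(1/(1.5·√(2π)))·exp(−(4.85−5.9)²/(2·1.5²)) = 0.265962·exp(-0.24500) = 0.208169] × [0.075535] = 0.0157241
  p_III = [(1/(1.8·√(2π)))·exp(−(4.85−6.1)²/(2·1.8²)) = 0.221635·exp(-0.24113) = 0.174148] × [0.0793452] = 0.0138178
Prior × likelihood for each component:
  π_I·p_I = 0.38 × 0.0645618 = 0.0245335
  π_II·p_II = 0.15 × 0.0157241 = 0.00235861
  π_III·p_III = 0.47 × 0.0138178 = 0.00649436
Evidence: 0.0245335 + 0.00235861 + 0.00649436 = 0.0333864
So the posterior for Population III is 0.00649436 / 0.0333864 ≈ 0.195.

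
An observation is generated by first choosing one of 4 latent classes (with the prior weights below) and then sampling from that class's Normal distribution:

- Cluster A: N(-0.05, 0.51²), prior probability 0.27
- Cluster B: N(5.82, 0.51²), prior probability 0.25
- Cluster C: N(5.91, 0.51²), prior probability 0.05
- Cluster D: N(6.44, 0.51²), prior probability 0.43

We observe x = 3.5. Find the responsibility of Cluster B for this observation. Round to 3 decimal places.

0.916

Apply Bayes' rule: the posterior for each component is proportional to its prior times its likelihood at x.
Normal densities:
  f_A = 2.3551e-11
  f_B = 2.51065e-05
  f_C = 1.10761e-05
  f_D = 4.75487e-08
Weight by the priors:
  π_A·f_A = 0.27 × 2.3551e-11 = 6.35877e-12
  π_B·f_B = 0.25 × 2.51065e-05 = 6.27663e-06
  π_C·f_C = 0.05 × 1.10761e-05 = 5.53804e-07
  π_D·f_D = 0.43 × 4.75487e-08 = 2.0446e-08
Denominator: 6.35877e-12 + 6.27663e-06 + 5.53804e-07 + 2.0446e-08 = 6.85088e-06
P(Cluster B | the observation) = 6.27663e-06 / 6.85088e-06 ≈ 0.916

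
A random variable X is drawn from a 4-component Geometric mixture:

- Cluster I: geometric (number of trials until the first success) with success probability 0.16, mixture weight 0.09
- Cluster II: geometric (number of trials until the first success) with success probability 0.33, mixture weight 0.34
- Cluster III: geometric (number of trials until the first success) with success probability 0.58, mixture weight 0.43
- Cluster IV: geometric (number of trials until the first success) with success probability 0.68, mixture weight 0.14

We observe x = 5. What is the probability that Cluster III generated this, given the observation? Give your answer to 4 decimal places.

0.2014

By Bayes' theorem, P(k | x) = π_k f_k(x) / Σ_j π_j f_j(x).
Component likelihoods at x = 5:
  L_I = 0.16·(1−0.16)^4 = 0.16·0.497871 = 0.0796594
  L_II = 0.33·(1−0.33)^4 = 0.33·0.201511 = 0.0664987
  L_III = 0.58·(1−0.58)^4 = 0.58·0.031117 = 0.0180478
  L_IV = 0.68·(1−0.68)^4 = 0.68·0.0104858 = 0.00713032
Prior × likelihood for each component:
  π_I·L_I = 0.09 × 0.0796594 = 0.00716935
  π_II·L_II = 0.34 × 0.0664987 = 0.0226096
  π_III·L_III = 0.43 × 0.0180478 = 0.00776057
  π_IV·L_IV = 0.14 × 0.00713032 = 0.000998244
Denominator: 0.00716935 + 0.0226096 + 0.00776057 + 0.000998244 = 0.0385377
Responsibility of Cluster III: 0.00776057 / 0.0385377 ≈ 0.2014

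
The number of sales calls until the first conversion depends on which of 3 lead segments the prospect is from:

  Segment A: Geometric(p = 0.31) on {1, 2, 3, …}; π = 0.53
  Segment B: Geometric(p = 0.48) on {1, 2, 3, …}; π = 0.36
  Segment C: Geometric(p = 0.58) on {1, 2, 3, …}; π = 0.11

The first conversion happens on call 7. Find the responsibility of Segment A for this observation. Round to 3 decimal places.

Apply Bayes' rule: the posterior for each component is proportional to its prior times its likelihood at x.
Evaluate each component's likelihood at the observed value:
  L_A = 0.31·(1−0.31)^6 = 0.31·0.107918 = 0.0334546
  L_B = 0.48·(1−0.48)^6 = 0.48·0.0197706 = 0.00948989
  L_C = 0.58·(1−0.58)^6 = 0.58·0.00548903 = 0.00318364
Weight by the priors:
  π_A·L_A = 0.53 × 0.0334546 = 0.017731
  π_B·L_B = 0.36 × 0.00948989 = 0.00341636
  π_C·L_C = 0.11 × 0.00318364 = 0.0003502
Normaliser: 0.017731 + 0.00341636 + 0.0003502 = 0.0214975
P(Segment A | data) ≈ 0.825

0.825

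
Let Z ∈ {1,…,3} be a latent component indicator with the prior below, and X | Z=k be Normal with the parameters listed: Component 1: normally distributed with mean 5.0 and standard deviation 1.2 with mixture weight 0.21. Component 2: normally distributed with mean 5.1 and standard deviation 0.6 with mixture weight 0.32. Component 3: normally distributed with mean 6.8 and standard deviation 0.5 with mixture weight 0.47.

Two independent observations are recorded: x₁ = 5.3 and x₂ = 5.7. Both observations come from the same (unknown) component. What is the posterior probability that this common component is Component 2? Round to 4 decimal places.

0.8081

The responsibility of component k is π_k f_k(x) divided by Σ_j π_j f_j(x).
Since both observations come from the same component, the likelihood for component k is f_k(x₁)·f_k(x₂).
  f_1 = [(1/(1.2·√(2π)))·exp(−(5.3−5.0)²/(2·1.2²)) = 0.332452·exp(-0.03125) = 0.322223] × [0.280439] = 0.090364
  f_2 = [(1/(0.6·√(2π)))·exp(−(5.3−5.1)²/(2·0.6²)) = 0.664904·exp(-0.05556) = 0.628972] × [0.403285] = 0.253655
  f_3 = [(1/(0.5·√(2π)))·exp(−(5.3−6.8)²/(2·0.5²)) = 0.797885·exp(-4.50000) = 0.0088637] × [0.0709492] = 0.000628872
Weight by the priors:
  π_1·f_1 = 0.21 × 0.090364 = 0.0189764
  π_2·f_2 = 0.32 × 0.253655 = 0.0811695
  π_3·f_3 = 0.47 × 0.000628872 = 0.00029557
Evidence: 0.0189764 + 0.0811695 + 0.00029557 = 0.100442
P(Component 2 | x₁, x₂) = 0.0811695 / 0.100442 ≈ 0.8081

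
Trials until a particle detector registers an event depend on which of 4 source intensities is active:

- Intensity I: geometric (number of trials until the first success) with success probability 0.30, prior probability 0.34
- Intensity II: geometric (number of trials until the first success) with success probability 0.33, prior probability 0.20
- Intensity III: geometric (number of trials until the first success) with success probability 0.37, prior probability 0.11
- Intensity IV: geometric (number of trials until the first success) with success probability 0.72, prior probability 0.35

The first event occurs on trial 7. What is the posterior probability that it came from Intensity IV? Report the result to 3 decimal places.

0.006

The responsibility of component k is π_k f_k(x) divided by Σ_j π_j f_j(x).
Geometric probabilities:
  L_I = 0.30·(1−0.30)^6 = 0.30·0.117649 = 0.0352947
  L_II = 0.33·(1−0.33)^6 = 0.33·0.0904584 = 0.0298513
  L_III = 0.37·(1−0.37)^6 = 0.37·0.0625235 = 0.0231337
  L_IV = 0.72·(1−0.72)^6 = 0.72·0.00048189 = 0.000346961
Weight by the priors:
  π_I·L_I = 0.34 × 0.0352947 = 0.0120002
  π_II·L_II = 0.20 × 0.0298513 = 0.00597025
  π_III·L_III = 0.11 × 0.0231337 = 0.00254471
  π_IV·L_IV = 0.35 × 0.000346961 = 0.000121436
Sum: 0.0120002 + 0.00597025 + 0.00254471 + 0.000121436 = 0.0206366
P(Intensity IV | 7) ≈ 0.006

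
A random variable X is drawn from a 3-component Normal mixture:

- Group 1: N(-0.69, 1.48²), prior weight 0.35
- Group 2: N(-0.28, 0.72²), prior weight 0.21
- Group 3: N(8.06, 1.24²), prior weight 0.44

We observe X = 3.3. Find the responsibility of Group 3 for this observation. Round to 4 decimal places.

0.0346

The responsibility of component k is P(Z=k) f_k(x) divided by Σ_j P(Z=j) f_j(x).
Evaluate each component's likelihood at the observed value:
  L_1 = 0.00711861
  L_2 = 2.37163e-06
  L_3 = 0.000203083
Prior × likelihood for each component:
  P(Z=1)·L_1 = 0.35 × 0.00711861 = 0.00249151
  P(Z=2)·L_2 = 0.21 × 2.37163e-06 = 4.98043e-07
  P(Z=3)·L_3 = 0.44 × 0.000203083 = 8.93565e-05
Marginal: 0.00249151 + 4.98043e-07 + 8.93565e-05 = 0.00258137
P(Group 3 | x) = 8.93565e-05 / 0.00258137 ≈ 0.0346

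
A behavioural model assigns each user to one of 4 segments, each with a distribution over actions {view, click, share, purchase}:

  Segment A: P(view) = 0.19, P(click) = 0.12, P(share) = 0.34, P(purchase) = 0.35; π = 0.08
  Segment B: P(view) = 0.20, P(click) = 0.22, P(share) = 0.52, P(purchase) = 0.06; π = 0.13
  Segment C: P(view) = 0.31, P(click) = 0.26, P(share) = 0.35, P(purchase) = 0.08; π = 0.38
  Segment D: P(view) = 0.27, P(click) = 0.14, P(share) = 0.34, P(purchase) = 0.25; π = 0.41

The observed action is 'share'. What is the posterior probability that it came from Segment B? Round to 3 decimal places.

0.184

P(component k | x) = w_k·f_k(x) / marginal(x), where marginal(x) = Σ_j w_j·f_j(x).
Categorical probabilities:
  f_A = P(share | comp) = 0.34
  f_B = P(share | comp) = 0.52
  f_C = P(share | comp) = 0.35
  f_D = P(share | comp) = 0.34
Weight by the priors:
  w_A·f_A = 0.08 × 0.34 = 0.0272
  w_B·f_B = 0.13 × 0.52 = 0.0676
  w_C·f_C = 0.38 × 0.35 = 0.133
  w_D·f_D = 0.41 × 0.34 = 0.1394
Normaliser: 0.0272 + 0.0676 + 0.133 + 0.1394 = 0.3672
So the posterior for Segment B is 0.0676 / 0.3672 ≈ 0.184.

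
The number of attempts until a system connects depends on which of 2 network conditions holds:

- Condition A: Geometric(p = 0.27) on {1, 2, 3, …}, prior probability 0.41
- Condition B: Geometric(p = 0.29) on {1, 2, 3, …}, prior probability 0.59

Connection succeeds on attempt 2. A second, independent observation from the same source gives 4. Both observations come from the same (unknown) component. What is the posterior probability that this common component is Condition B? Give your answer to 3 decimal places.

0.598

Posterior ∝ prior × likelihood, so P(k | x) ∝ P(Z=k) f_k(x); normalise over all components.
Since both observations come from the same component, the likelihood for component k is f_k(x₁)·f_k(x₂).
  p_A = [0.27·(1−0.27)^1 = 0.27·0.73 = 0.1971] × [0.105035] = 0.0207023
  p_B = [0.29·(1−0.29)^1 = 0.29·0.71 = 0.2059] × [0.103794] = 0.0213712
Prior × likelihood for each component:
  P(Z=A)·p_A = 0.41 × 0.0207023 = 0.00848795
  P(Z=B)·p_B = 0.59 × 0.0213712 = 0.012609
Sum: 0.00848795 + 0.012609 = 0.021097
P(Condition B | x) = 0.012609 / 0.021097 ≈ 0.598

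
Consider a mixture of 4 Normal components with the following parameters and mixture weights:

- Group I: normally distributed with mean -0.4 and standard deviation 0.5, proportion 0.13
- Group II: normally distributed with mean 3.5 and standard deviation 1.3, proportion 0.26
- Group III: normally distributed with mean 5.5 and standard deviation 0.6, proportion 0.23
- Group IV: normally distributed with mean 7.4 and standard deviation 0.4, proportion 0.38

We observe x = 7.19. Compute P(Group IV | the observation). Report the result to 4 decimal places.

Posterior ∝ prior × likelihood, so P(k | x) ∝ w_k f_k(x); normalise over all components.
Evaluate each component's likelihood at the observed value:
  p_I = (1/(0.5·√(2π)))·exp(−(7.19−-0.4)²/(2·0.5²)) = 0.797885·exp(-115.21620) = 7.31442e-51
  p_II = (1/(1.3·√(2π)))·exp(−(7.19−3.5)²/(2·1.3²)) = 0.306879·exp(-4.02843) = 0.00546312
  p_III = (1/(0.6·√(2π)))·exp(−(7.19−5.5)²/(2·0.6²)) = 0.664904·exp(-3.96681) = 0.0125892
  p_IV = (1/(0.4·√(2π)))·exp(−(7.19−7.4)²/(2·0.4²)) = 0.997356·exp(-0.13781) = 0.868958
Multiply by the mixture weights:
  w_I·p_I = 0.13 × 7.31442e-51 = 9.50875e-52
  w_II·p_II = 0.26 × 0.00546312 = 0.00142041
  w_III·p_III = 0.23 × 0.0125892 = 0.00289551
  w_IV·p_IV = 0.38 × 0.868958 = 0.330204
Sum: 9.50875e-52 + 0.00142041 + 0.00289551 + 0.330204 = 0.33452
P(Group IV | x) ≈ 0.9871

0.9871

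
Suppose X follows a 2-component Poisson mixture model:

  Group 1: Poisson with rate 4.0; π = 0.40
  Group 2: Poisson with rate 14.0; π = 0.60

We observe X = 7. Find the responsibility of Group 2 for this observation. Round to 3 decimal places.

0.305

Posterior ∝ prior × likelihood, so P(k | x) ∝ P(Z=k) f_k(x); normalise over all components.
Evaluate each component's likelihood at the observed value:
  f_1 = e^(−4.0)·4.0^7/7! = 0.0595404
  f_2 = e^(−14.0)·14.0^7/7! = 0.0173917
Prior × likelihood for each component:
  P(Z=1)·f_1 = 0.40 × 0.0595404 = 0.0238161
  P(Z=2)·f_2 = 0.60 × 0.0173917 = 0.010435
Marginal: 0.0238161 + 0.010435 = 0.0342512
Responsibility of Group 2: 0.010435 / 0.0342512 ≈ 0.305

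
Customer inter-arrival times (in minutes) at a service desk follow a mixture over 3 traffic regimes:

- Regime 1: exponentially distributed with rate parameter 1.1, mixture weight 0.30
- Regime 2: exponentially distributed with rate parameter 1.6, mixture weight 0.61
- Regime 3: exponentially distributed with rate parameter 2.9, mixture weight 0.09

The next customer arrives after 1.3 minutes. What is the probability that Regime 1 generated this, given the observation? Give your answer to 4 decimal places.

Apply Bayes' rule: the posterior for each component is proportional to its prior times its likelihood at x.
Exponential densities:
  p_1 = 0.26324
  p_2 = 0.199888
  p_3 = 0.066851
Multiply by the mixture weights:
  π_1·p_1 = 0.30 × 0.26324 = 0.0789719
  π_2·p_2 = 0.61 × 0.199888 = 0.121932
  π_3·p_3 = 0.09 × 0.066851 = 0.00601659
Marginal: 0.0789719 + 0.121932 + 0.00601659 = 0.20692
P(Regime 1 | the observation) = 0.0789719 / 0.20692 ≈ 0.3817

0.3817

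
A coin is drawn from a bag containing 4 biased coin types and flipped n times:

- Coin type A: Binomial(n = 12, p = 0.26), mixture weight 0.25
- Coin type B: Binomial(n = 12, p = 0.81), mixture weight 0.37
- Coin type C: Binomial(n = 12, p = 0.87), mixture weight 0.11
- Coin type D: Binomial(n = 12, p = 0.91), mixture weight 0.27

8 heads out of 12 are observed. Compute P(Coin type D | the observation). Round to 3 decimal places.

0.076

Apply Bayes' rule: the posterior for each component is proportional to its prior times its likelihood at x.
Component likelihoods at x = 8 heads out of 12:
  L_A = 0.00309969
  L_B = 0.119536
  L_C = 0.0464016
  L_D = 0.0152724
Multiply by the mixture weights:
  P(Z=A)·L_A = 0.25 × 0.00309969 = 0.000774924
  P(Z=B)·L_B = 0.37 × 0.119536 = 0.0442284
  P(Z=C)·L_C = 0.11 × 0.0464016 = 0.00510417
  P(Z=D)·L_D = 0.27 × 0.0152724 = 0.00412354
Sum: 0.000774924 + 0.0442284 + 0.00510417 + 0.00412354 = 0.0542311
So the posterior for Coin type D is 0.00412354 / 0.0542311 ≈ 0.076.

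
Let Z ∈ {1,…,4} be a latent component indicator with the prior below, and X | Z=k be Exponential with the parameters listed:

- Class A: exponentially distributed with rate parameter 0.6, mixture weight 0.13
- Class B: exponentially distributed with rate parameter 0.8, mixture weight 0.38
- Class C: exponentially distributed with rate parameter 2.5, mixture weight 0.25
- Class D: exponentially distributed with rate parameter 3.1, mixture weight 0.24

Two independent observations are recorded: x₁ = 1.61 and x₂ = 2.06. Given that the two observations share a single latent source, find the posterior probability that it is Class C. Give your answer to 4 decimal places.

0.0089

P(component k | x) = π_k·f_k(x) / marginal(x), where marginal(x) = Σ_j π_j·f_j(x).
Since both observations come from the same component, the likelihood for component k is f_k(x₁)·f_k(x₂).
  L_A = [0.228361] × [0.174326] = 0.0398094
  L_B = [0.220658] × [0.153948] = 0.0339697
  L_C = [0.0446586] × [0.0144985] = 0.000647483
  L_D = [0.0210765] × [0.00522345] = 0.000110092
Unnormalised posteriors:
  π_A·L_A = 0.13 × 0.0398094 = 0.00517523
  π_B·L_B = 0.38 × 0.0339697 = 0.0129085
  π_C·L_C = 0.25 × 0.000647483 = 0.000161871
  π_D·L_D = 0.24 × 0.000110092 = 2.6422e-05
Denominator: 0.00517523 + 0.0129085 + 0.000161871 + 2.6422e-05 = 0.018272
P(Class C | x₁, x₂) = 0.000161871 / 0.018272 ≈ 0.0089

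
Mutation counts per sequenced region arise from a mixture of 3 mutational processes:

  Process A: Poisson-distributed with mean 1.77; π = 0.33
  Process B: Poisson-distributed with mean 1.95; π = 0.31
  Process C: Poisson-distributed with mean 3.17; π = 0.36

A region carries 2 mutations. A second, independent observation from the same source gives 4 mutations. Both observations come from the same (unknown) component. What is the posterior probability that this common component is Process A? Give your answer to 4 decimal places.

0.2293

Posterior ∝ prior × likelihood, so P(k | x) ∝ w_k f_k(x); normalise over all components.
Since both observations come from the same component, the likelihood for component k is f_k(x₁)·f_k(x₂).
  L_A = [0.266818] × [0.0696595] = 0.0185864
  L_B = [0.270499] × [0.0857142] = 0.0231856
  L_C = [0.211045] × [0.176731] = 0.0372982
Unnormalised posteriors:
  w_A·L_A = 0.33 × 0.0185864 = 0.00613352
  w_B·L_B = 0.31 × 0.0231856 = 0.00718753
  w_C·L_C = 0.36 × 0.0372982 = 0.0134273
Marginal: 0.00613352 + 0.00718753 + 0.0134273 = 0.0267484
P(Process A | x₁, x₂) ≈ 0.2293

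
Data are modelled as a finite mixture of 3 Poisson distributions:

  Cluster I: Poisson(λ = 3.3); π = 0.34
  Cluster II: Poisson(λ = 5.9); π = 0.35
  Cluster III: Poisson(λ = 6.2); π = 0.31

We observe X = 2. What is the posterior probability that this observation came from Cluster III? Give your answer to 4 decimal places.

0.1246

Posterior ∝ prior × likelihood, so P(k | x) ∝ w_k f_k(x); normalise over all components.
Component likelihoods at x = 2:
  L_I = 0.200829
  L_II = 0.04768
  L_III = 0.0390057
Unnormalised posteriors:
  w_I·L_I = 0.34 × 0.200829 = 0.0682818
  w_II·L_II = 0.35 × 0.04768 = 0.016688
  w_III·L_III = 0.31 × 0.0390057 = 0.0120918
Marginal: 0.0682818 + 0.016688 + 0.0120918 = 0.0970616
P(Cluster III | x) = 0.0120918 / 0.0970616 ≈ 0.1246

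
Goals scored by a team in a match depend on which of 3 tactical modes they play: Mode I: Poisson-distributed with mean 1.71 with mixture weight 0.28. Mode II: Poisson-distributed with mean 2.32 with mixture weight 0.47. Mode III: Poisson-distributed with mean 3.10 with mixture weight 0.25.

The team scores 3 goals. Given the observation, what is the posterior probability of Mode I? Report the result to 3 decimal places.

Apply Bayes' rule: the posterior for each component is proportional to its prior times its likelihood at x.
Evaluate each component's likelihood at the observed value:
  f_I = 0.150728
  f_II = 0.204526
  f_III = 0.223677
Unnormalised posteriors:
  w_I·f_I = 0.28 × 0.150728 = 0.0422038
  w_II·f_II = 0.47 × 0.204526 = 0.0961274
  w_III·f_III = 0.25 × 0.223677 = 0.0559192
Sum: 0.0422038 + 0.0961274 + 0.0559192 = 0.19425
P(Mode I | data) ≈ 0.217

0.217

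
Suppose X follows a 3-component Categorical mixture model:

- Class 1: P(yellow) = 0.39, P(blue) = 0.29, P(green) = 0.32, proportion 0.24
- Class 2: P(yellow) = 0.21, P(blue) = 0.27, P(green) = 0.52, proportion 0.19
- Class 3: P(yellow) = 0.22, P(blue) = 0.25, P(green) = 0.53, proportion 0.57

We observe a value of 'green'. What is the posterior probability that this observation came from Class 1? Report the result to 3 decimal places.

P(component k | x) = π_k·f_k(x) / marginal(x), where marginal(x) = Σ_j π_j·f_j(x).
Component likelihoods at x = 'green':
  p_1 = P(green | comp) = 0.32
  p_2 = P(green | comp) = 0.52
  p_3 = P(green | comp) = 0.53
Multiply by the mixture weights:
  π_1·p_1 = 0.24 × 0.32 = 0.0768
  π_2·p_2 = 0.19 × 0.52 = 0.0988
  π_3·p_3 = 0.57 × 0.53 = 0.3021
Sum: 0.0768 + 0.0988 + 0.3021 = 0.4777
Responsibility of Class 1: 0.0768 / 0.4777 ≈ 0.161

0.161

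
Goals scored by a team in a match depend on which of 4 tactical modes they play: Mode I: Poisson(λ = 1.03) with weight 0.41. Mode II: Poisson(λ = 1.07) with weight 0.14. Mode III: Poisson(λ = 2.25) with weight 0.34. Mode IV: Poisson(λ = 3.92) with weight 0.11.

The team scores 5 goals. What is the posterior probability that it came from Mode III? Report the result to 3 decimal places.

Apply Bayes' rule: the posterior for each component is proportional to its prior times its likelihood at x.
Evaluate each component's likelihood at the observed value:
  L_I = 0.00344891
  L_II = 0.00400906
  L_III = 0.0506488
  L_IV = 0.153043
Weight by the priors:
  w_I·L_I = 0.41 × 0.00344891 = 0.00141405
  w_II·L_II = 0.14 × 0.00400906 = 0.000561268
  w_III·L_III = 0.34 × 0.0506488 = 0.0172206
  w_IV·L_IV = 0.11 × 0.153043 = 0.0168348
Denominator: 0.00141405 + 0.000561268 + 0.0172206 + 0.0168348 = 0.0360307
P(Mode III | 5 goals) = 0.0172206 / 0.0360307 ≈ 0.478

0.478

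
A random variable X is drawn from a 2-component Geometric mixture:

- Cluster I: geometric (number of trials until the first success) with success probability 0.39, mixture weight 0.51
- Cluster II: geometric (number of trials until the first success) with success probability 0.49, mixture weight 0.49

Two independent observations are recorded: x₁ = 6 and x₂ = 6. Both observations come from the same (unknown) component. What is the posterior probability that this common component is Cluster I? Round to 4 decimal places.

The responsibility of component k is π_k f_k(x) divided by Σ_j π_j f_j(x).
Since both observations come from the same component, the likelihood for component k is f_k(x₁)·f_k(x₂).
  f_I = [0.39·(1−0.39)^5 = 0.39·0.0844596 = 0.0329393] × [0.0329393] = 0.00108499
  f_II = [0.49·(1−0.49)^5 = 0.49·0.0345025 = 0.0169062] × [0.0169062] = 0.000285821
Weight by the priors:
  π_I·f_I = 0.51 × 0.00108499 = 0.000553347
  π_II·f_II = 0.49 × 0.000285821 = 0.000140052
Denominator: 0.000553347 + 0.000140052 = 0.000693399
So the posterior for Cluster I is 0.000553347 / 0.000693399 ≈ 0.7980.

0.7980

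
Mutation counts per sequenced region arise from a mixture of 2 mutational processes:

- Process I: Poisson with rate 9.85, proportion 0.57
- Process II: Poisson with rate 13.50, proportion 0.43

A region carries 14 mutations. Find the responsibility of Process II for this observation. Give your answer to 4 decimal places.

0.6180

P(component k | x) = P(Z=k)·f_k(x) / marginal(x), where marginal(x) = Σ_j P(Z=j)·f_j(x).
Poisson probabilities:
  L_I = e^(−9.85)·9.85^14/14! = 0.0489664
  L_II = e^(−13.50)·13.50^14/14! = 0.105024
Prior × likelihood for each component:
  P(Z=I)·L_I = 0.57 × 0.0489664 = 0.0279109
  P(Z=II)·L_II = 0.43 × 0.105024 = 0.0451604
Normaliser: 0.0279109 + 0.0451604 = 0.0730712
P(Process II | the observation) = 0.0451604 / 0.0730712 ≈ 0.6180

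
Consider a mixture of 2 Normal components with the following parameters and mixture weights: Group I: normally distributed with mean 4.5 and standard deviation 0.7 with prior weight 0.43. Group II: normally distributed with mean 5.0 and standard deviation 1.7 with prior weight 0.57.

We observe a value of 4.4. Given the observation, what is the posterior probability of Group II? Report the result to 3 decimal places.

Apply Bayes' rule: the posterior for each component is proportional to its prior times its likelihood at x.
Component likelihoods at x = 4.4:
  L_I = (1/(0.7·√(2π)))·exp(−(4.4−4.5)²/(2·0.7²)) = 0.569918·exp(-0.01020) = 0.564132
  L_II = (1/(1.7·√(2π)))·exp(−(4.4−5.0)²/(2·1.7²)) = 0.234672·exp(-0.06228) = 0.220502
Multiply by the mixture weights:
  π_I·L_I = 0.43 × 0.564132 = 0.242577
  π_II·L_II = 0.57 × 0.220502 = 0.125686
Denominator: 0.242577 + 0.125686 = 0.368262
So the posterior for Group II is 0.125686 / 0.368262 ≈ 0.341.

0.341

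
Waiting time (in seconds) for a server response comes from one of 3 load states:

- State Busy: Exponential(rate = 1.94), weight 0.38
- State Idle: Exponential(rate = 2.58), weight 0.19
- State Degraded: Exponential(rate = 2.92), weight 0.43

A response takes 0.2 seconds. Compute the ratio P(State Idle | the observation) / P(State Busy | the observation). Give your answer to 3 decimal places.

0.585

Only the two components matter; the odds are (π_i f_i(x)) / (π_j f_j(x)).
Evaluate each component's likelihood at the observed value:
  p_Busy = 1.31612
  p_Idle = 1.54001
  p_Degraded = 1.62838
0.292602 / 0.500126 ≈ 0.585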